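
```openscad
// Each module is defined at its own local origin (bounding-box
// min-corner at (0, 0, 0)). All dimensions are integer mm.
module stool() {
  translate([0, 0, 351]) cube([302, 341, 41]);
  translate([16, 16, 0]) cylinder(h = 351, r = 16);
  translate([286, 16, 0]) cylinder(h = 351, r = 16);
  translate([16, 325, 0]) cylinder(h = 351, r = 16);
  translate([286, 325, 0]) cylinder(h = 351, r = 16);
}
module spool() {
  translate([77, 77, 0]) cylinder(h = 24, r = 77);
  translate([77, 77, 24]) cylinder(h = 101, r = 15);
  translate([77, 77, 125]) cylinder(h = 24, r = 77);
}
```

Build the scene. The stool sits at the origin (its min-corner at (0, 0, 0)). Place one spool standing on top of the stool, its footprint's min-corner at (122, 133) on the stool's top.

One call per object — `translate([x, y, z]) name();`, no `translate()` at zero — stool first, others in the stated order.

stool();
translate([122, 133, 392]) spool();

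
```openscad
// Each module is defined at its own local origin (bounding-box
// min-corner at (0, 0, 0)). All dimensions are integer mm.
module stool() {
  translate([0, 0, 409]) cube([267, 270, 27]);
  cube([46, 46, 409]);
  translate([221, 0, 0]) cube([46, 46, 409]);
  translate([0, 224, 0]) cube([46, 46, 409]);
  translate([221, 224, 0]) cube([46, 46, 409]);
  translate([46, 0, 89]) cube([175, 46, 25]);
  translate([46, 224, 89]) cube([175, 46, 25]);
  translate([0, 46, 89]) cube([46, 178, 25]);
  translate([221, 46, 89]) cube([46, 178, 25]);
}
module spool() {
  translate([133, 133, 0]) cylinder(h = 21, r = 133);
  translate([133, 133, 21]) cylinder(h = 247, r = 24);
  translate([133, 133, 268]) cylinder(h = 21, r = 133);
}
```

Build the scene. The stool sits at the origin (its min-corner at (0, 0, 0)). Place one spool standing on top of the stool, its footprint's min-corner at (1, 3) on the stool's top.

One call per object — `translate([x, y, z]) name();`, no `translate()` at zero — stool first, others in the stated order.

stool();
translate([1, 3, 436]) spool();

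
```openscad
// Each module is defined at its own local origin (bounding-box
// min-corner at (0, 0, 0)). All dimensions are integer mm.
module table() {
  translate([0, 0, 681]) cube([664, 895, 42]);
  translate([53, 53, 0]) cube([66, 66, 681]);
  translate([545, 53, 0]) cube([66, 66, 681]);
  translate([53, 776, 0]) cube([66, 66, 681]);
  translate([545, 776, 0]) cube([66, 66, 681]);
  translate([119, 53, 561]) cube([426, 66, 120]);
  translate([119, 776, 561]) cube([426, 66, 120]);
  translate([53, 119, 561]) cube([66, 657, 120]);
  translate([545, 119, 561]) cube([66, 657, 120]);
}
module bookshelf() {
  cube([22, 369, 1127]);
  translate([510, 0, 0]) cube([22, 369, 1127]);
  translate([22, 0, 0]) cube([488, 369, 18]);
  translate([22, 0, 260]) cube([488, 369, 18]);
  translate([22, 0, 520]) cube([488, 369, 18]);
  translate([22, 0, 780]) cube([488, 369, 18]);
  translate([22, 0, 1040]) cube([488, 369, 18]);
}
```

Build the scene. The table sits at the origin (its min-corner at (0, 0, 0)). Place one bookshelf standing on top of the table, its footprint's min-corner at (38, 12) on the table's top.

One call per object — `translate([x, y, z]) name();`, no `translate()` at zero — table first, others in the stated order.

table();
translate([38, 12, 723]) bookshelf();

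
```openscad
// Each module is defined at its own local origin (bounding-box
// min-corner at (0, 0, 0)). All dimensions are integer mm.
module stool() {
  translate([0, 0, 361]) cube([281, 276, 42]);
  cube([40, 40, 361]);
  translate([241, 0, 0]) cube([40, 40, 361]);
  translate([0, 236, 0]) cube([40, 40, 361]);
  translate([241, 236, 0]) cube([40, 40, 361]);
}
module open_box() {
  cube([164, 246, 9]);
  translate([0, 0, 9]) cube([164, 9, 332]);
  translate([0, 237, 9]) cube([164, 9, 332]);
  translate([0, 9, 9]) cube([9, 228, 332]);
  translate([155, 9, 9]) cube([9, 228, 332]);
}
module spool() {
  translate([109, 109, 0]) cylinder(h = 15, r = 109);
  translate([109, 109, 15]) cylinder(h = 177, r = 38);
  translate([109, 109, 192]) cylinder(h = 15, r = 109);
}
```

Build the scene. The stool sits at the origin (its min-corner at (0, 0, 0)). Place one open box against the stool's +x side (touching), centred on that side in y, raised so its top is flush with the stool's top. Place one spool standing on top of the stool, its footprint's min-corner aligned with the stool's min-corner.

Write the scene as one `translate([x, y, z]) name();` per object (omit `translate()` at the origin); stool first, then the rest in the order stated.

stool();
translate([281, 15, 62]) open_box();
translate([0, 0, 403]) spool();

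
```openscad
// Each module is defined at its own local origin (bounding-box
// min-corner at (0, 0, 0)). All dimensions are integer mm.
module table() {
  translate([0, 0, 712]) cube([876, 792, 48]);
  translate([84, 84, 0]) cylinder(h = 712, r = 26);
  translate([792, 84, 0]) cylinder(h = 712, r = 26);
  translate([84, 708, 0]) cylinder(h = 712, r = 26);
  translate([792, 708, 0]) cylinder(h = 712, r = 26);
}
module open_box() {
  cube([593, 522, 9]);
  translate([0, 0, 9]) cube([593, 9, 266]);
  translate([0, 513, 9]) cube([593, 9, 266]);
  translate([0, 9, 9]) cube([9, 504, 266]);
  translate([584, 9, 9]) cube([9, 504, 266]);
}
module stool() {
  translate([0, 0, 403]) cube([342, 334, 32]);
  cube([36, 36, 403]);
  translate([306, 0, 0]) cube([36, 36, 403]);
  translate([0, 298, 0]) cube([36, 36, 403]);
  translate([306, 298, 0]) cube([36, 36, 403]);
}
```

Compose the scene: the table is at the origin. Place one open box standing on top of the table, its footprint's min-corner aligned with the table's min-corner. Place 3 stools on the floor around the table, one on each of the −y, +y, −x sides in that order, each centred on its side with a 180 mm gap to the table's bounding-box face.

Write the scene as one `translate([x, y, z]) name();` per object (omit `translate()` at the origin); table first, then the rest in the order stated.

table();
translate([0, 0, 760]) open_box();
translate([267, -514, 0]) stool();
translate([267, 972, 0]) stool();
translate([-522, 229, 0]) stool();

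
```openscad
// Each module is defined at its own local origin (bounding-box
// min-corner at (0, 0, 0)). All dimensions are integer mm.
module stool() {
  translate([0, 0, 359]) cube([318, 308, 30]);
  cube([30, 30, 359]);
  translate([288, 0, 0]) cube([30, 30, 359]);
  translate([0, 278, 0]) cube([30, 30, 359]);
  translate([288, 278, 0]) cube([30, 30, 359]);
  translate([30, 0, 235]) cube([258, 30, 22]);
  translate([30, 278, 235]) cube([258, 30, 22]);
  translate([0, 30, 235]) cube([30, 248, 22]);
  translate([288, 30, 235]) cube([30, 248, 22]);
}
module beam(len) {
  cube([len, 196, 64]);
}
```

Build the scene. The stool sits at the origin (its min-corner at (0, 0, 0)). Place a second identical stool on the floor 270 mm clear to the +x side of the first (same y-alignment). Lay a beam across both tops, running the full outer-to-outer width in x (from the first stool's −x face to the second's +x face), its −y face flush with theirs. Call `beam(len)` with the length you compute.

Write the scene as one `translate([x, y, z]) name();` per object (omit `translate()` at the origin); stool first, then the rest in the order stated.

stool();
translate([588, 0, 0]) stool();
translate([0, 0, 389]) beam(906);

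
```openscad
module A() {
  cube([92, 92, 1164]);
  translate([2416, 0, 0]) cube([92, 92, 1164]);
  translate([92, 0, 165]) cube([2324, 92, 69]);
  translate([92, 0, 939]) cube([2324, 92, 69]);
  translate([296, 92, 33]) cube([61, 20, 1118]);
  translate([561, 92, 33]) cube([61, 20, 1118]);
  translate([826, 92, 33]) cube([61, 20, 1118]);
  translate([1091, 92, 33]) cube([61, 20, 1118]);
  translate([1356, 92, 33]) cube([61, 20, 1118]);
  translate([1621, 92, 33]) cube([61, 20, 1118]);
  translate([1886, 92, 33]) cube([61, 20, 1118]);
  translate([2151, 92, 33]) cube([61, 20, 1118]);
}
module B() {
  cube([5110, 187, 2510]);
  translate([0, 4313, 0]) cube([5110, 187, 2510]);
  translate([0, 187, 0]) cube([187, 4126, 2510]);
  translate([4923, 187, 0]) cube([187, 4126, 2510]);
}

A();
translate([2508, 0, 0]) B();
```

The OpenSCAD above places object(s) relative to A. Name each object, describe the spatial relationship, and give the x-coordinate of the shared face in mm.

The fence section's +x face and the house frame's −x face are both at x = 2508 mm.

A is a fence section. B is a house frame. The house frame is against the fence section's +x side, with their −y faces flush. The x-coordinate of the shared face is 2508 mm.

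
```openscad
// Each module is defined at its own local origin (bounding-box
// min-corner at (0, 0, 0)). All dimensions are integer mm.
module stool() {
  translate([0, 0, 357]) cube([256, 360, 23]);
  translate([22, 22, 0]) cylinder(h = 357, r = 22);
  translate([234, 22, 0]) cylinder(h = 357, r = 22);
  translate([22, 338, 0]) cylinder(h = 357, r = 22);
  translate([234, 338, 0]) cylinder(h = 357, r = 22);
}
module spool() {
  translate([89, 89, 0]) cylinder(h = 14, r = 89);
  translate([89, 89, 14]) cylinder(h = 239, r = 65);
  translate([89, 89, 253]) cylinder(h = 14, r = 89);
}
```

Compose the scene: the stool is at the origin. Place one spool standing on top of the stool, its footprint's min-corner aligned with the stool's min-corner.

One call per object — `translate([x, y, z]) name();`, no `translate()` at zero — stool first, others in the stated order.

stool();
translate([0, 0, 380]) spool();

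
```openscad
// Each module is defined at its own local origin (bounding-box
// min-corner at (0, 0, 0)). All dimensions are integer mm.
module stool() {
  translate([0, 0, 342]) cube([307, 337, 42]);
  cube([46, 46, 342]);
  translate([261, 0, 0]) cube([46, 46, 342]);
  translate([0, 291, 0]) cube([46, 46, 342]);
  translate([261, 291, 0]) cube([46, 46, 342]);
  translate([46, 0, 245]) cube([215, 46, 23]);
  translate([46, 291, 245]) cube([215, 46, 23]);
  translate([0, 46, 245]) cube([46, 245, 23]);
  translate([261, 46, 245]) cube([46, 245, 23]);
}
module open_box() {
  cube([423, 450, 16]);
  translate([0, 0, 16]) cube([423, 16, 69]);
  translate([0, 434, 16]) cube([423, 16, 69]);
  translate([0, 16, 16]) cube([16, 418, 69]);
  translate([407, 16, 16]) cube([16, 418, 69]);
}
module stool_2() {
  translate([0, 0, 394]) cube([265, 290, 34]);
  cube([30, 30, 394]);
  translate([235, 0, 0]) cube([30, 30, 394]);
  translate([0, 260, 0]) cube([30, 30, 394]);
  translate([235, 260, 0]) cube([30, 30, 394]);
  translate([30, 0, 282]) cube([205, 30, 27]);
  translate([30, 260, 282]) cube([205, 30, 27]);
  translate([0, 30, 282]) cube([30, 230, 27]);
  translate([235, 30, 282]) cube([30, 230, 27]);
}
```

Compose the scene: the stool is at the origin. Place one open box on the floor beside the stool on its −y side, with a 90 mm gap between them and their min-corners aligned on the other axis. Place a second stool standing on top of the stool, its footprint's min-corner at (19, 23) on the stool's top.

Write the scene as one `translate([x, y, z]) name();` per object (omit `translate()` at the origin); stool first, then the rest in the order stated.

stool();
translate([0, -540, 0]) open_box();
translate([19, 23, 384]) stool_2();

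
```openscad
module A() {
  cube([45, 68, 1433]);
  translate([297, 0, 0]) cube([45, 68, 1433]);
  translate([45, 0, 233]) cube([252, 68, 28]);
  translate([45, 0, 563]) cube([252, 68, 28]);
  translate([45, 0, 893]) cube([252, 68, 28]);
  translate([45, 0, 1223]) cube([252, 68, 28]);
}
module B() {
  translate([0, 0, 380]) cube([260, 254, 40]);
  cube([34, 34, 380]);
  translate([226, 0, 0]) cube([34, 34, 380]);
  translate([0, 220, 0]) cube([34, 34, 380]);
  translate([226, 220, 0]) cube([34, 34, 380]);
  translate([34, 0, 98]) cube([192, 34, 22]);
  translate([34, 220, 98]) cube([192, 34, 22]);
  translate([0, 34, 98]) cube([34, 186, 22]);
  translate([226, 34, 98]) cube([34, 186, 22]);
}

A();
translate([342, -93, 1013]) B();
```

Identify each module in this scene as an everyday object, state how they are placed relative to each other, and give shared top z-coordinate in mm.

Both tops at z = 1433 mm.

A is a ladder. B is a stool. The stool is beside the ladder with their tops flush at z = 1433. The shared top z-coordinate is 1433 mm.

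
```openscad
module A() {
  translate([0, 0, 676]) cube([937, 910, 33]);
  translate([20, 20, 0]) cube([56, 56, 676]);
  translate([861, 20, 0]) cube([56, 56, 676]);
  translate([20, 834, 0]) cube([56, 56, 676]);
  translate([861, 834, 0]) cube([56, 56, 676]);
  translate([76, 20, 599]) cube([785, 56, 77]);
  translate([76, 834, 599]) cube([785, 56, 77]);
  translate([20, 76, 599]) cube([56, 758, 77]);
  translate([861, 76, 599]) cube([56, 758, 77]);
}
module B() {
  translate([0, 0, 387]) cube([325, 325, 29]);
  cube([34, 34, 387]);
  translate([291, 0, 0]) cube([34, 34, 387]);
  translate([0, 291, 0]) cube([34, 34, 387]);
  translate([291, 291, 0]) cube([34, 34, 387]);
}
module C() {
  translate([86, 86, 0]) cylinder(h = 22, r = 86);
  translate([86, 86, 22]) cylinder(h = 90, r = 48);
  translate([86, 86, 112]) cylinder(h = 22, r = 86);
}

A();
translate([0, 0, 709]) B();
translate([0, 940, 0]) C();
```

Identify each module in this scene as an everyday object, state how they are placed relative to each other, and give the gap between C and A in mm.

A is a table. B is a stool. C is a spool. The stool is on top of the table. The spool is on the floor beside the table on its +y side. The gap between the spool and the table is 30 mm.

The spool's nearest face is 30 mm from the table's +y face.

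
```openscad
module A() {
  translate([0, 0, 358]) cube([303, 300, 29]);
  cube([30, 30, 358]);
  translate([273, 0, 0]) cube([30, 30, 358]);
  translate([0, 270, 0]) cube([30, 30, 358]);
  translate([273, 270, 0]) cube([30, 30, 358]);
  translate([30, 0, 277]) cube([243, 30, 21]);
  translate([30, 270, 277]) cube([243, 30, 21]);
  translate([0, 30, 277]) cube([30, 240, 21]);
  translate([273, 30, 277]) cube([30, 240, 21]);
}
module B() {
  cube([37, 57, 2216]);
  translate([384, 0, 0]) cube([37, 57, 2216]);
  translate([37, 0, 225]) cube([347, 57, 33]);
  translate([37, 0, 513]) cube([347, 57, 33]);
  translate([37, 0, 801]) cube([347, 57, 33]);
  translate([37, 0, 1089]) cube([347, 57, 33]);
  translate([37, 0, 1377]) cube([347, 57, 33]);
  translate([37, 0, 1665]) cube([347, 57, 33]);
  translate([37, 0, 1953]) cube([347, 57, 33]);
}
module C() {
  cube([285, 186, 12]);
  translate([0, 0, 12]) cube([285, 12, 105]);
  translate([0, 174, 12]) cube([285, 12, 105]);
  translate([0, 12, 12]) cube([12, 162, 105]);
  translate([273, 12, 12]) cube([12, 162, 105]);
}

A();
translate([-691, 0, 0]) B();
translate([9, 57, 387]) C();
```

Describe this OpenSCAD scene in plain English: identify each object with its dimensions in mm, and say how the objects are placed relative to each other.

A is a four-legged stool. The seat is 303×300 mm, 29 mm thick, top at z = 387 mm. It stands on four square legs, each 30×30 mm in cross-section, from z = 0 to the seat underside, each flush with a corner of the seat. Four stretchers, 30 mm wide and 21 mm tall, connect adjacent legs with their undersides at z = 277 mm, each running between the inner faces of the legs it joins and aligned with the legs' outer faces on the other axis.

B is a straight ladder. Two 37×57 mm vertical rails, 2216 mm tall, stand 421 mm apart (outside-to-outside) with their front faces coplanar on the −y side. 7 rungs, each 57 mm deep and 33 mm tall, span between the inner faces of the rails, front faces flush with the rails. The lowest rung's underside is at z = 225 mm and rungs are spaced 288 mm apart (underside to underside).

C is an open-topped rectangular box: outside dimensions 285×186×117 mm, with a uniform wall and base thickness of 12 mm. The base is a full 285×186 slab on the floor; four walls sit on top of the base. The front and back walls (the −y and +y sides) span the full width; the two side walls fit between them.

The ladder is on the floor beside the stool on its −x side. The open box is on top of the stool, centred.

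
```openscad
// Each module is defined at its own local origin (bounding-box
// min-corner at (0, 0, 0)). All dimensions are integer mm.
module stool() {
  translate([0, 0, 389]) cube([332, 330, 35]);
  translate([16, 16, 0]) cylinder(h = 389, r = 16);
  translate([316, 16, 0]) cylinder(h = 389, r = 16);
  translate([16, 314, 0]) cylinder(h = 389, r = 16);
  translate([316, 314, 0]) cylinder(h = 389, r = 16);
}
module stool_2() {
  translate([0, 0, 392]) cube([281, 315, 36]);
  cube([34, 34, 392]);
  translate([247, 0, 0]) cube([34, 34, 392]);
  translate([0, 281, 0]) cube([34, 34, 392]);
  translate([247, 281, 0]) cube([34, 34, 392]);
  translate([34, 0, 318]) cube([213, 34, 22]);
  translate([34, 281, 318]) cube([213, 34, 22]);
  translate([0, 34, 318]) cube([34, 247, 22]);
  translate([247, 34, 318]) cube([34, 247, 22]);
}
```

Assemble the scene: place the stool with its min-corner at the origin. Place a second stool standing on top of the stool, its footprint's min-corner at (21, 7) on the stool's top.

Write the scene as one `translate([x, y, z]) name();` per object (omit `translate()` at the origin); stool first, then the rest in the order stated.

stool();
translate([21, 7, 424]) stool_2();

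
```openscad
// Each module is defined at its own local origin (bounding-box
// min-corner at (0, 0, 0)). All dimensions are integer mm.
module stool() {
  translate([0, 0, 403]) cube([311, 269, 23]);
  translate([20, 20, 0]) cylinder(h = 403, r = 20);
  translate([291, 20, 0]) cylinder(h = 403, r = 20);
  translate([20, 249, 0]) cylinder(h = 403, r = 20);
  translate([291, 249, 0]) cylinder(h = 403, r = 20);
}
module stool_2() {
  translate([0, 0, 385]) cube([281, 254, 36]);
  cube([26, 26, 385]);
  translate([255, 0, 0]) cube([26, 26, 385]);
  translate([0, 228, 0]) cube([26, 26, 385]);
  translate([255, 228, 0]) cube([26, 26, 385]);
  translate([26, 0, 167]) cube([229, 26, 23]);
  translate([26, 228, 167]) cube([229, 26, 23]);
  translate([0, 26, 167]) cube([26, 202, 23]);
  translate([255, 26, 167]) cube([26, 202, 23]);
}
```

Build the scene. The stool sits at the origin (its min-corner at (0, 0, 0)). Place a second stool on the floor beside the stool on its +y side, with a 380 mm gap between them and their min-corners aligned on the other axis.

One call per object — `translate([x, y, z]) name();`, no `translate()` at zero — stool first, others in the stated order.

stool();
translate([0, 649, 0]) stool_2();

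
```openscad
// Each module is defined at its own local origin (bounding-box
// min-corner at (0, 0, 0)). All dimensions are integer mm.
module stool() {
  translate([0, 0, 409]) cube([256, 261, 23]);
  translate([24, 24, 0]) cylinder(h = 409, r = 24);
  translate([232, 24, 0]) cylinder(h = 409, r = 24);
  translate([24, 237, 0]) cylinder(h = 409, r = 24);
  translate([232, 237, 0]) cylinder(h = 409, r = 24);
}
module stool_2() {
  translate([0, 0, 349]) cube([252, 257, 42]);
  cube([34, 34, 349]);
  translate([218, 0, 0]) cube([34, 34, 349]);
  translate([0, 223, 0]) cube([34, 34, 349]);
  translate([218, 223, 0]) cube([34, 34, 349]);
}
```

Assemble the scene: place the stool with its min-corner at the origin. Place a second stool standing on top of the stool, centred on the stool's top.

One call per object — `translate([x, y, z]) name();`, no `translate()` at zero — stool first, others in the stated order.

stool();
translate([2, 2, 432]) stool_2();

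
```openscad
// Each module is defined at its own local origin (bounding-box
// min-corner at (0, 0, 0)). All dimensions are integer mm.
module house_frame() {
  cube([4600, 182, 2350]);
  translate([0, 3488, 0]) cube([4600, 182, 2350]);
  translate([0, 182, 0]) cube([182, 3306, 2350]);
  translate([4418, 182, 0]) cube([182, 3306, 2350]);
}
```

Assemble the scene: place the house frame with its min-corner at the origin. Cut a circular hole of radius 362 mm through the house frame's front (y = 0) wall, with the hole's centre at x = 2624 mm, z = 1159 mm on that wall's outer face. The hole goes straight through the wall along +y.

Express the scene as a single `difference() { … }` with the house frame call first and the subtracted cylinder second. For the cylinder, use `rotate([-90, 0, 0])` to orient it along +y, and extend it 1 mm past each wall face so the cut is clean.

difference() {
  house_frame();
  translate([2624, -1, 1159]) rotate([-90, 0, 0]) cylinder(h = 184, r = 362);
}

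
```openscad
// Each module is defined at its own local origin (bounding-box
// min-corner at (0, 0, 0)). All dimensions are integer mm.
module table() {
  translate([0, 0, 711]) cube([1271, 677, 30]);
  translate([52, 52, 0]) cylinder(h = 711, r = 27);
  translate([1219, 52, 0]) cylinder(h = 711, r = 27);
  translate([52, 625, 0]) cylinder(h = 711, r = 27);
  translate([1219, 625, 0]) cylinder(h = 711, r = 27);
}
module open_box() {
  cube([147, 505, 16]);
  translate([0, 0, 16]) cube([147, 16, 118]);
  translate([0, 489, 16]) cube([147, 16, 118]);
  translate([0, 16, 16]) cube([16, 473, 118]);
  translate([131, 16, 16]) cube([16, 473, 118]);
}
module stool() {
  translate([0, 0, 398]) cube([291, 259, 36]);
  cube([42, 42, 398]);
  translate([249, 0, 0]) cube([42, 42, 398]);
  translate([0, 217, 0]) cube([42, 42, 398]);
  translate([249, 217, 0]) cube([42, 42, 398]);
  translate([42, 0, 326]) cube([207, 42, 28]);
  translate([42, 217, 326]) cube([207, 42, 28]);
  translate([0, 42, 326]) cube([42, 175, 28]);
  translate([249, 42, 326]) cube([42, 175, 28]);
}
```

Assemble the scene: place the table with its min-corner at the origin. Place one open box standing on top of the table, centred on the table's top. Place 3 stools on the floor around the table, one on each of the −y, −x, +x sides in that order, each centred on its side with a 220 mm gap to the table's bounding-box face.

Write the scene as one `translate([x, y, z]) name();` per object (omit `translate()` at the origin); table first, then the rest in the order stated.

table();
translate([562, 86, 741]) open_box();
translate([490, -479, 0]) stool();
translate([-511, 209, 0]) stool();
translate([1491, 209, 0]) stool();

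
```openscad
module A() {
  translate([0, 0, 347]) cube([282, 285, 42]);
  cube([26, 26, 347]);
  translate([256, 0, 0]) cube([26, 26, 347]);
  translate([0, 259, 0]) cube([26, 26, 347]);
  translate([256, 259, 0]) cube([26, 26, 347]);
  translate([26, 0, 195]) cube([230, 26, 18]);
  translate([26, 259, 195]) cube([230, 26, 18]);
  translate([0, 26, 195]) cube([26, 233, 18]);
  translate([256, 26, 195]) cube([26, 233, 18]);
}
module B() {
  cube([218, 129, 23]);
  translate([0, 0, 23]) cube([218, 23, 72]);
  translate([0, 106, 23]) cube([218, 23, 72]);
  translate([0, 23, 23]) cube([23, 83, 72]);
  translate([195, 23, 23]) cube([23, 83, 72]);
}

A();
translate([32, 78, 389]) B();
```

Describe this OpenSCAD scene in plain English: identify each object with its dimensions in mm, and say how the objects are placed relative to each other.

A is a four-legged stool. The seat is a 282×285×42 mm slab whose top surface is at z = 389 mm; four square legs, each 26×26 mm in cross-section, run from the floor (z = 0) to the underside of the seat, each flush with a corner of the seat. Four stretchers, 26 mm wide and 18 mm tall, connect adjacent legs with their undersides at z = 195 mm, each running between the inner faces of the legs it joins and aligned with the legs' outer faces on the other axis.

B is an open-topped rectangular box: outside dimensions 218×129×95 mm, with a uniform wall and base thickness of 23 mm. The base is a full 218×129 slab on the floor; four walls sit on top of the base. The front and back walls (the −y and +y sides) span the full width; the two side walls fit between them.

The open box is on top of the stool, centred.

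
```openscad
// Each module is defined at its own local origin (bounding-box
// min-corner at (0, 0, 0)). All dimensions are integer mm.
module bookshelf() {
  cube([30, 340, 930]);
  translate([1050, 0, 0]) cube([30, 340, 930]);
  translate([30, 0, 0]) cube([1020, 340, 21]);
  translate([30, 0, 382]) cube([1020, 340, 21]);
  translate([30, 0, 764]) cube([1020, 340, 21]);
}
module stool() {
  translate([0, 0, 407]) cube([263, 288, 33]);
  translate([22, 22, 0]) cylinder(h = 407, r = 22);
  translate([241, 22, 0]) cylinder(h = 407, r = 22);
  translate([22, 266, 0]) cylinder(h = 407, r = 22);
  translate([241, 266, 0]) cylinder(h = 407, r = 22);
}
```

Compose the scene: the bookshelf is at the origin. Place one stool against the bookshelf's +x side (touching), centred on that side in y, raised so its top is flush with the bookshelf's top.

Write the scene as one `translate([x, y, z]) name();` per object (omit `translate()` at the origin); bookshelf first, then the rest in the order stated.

bookshelf();
translate([1080, 26, 490]) stool();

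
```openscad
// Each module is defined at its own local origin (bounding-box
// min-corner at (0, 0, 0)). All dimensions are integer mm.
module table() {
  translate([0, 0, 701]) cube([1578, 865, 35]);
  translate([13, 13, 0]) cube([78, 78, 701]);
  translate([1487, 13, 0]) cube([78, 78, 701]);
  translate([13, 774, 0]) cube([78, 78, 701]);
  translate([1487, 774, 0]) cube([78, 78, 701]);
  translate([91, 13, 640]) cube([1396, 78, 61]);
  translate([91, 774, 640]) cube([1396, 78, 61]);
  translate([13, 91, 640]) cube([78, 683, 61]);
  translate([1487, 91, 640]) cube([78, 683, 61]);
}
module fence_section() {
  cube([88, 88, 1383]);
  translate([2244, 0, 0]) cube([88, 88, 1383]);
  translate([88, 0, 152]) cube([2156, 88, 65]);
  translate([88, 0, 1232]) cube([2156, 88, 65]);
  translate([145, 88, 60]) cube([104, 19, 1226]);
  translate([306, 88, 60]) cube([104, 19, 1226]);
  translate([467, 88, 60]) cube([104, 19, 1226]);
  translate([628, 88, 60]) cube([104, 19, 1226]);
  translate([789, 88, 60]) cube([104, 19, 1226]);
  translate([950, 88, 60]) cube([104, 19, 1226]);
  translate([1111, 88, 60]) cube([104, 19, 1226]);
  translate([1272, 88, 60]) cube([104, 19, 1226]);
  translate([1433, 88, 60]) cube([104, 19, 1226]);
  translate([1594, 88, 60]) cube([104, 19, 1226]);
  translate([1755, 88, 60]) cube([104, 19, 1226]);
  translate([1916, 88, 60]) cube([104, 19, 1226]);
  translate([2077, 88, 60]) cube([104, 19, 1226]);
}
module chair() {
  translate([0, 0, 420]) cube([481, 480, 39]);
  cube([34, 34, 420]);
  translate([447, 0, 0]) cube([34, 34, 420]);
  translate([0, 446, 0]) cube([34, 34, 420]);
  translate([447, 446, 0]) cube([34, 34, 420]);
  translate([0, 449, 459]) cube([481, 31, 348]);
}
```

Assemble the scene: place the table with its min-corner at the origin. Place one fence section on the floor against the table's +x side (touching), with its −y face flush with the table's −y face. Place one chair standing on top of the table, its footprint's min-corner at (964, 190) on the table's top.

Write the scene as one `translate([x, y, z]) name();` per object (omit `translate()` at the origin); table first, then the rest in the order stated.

table();
translate([1578, 0, 0]) fence_section();
translate([964, 190, 736]) chair();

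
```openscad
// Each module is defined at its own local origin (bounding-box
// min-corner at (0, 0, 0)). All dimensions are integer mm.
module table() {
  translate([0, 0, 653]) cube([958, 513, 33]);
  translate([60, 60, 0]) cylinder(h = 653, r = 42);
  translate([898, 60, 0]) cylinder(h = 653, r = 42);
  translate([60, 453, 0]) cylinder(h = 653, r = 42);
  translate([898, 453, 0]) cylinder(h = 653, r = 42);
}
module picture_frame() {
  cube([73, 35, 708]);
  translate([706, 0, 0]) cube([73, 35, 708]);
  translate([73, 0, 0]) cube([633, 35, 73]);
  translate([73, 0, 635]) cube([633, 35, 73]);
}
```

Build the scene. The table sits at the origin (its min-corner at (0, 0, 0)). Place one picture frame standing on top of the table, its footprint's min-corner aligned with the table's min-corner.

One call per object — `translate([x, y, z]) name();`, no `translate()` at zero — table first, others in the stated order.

table();
translate([0, 0, 686]) picture_frame();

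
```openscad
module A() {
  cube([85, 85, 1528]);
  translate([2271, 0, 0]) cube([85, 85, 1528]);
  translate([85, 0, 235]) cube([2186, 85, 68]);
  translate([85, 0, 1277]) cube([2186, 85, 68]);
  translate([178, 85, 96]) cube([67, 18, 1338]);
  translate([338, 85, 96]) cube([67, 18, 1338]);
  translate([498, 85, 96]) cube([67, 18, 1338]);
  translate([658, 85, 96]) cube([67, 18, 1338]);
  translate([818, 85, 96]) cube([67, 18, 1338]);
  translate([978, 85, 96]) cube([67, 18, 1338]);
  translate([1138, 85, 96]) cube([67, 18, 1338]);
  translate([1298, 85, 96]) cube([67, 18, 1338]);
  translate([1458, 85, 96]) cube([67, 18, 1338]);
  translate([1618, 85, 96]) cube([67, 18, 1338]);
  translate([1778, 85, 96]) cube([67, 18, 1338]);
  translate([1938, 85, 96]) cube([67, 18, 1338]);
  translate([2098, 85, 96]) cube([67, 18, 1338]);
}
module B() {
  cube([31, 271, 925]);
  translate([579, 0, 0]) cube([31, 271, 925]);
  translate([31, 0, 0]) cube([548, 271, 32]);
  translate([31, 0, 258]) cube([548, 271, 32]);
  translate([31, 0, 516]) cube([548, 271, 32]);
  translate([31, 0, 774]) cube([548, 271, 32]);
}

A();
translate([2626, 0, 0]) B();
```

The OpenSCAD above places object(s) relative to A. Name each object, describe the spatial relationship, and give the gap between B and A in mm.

A is a fence section. B is a bookshelf. The bookshelf is on the floor beside the fence section on its +x side. The gap between the bookshelf and the fence section is 270 mm.

The bookshelf's nearest face is 270 mm from the fence section's +x face.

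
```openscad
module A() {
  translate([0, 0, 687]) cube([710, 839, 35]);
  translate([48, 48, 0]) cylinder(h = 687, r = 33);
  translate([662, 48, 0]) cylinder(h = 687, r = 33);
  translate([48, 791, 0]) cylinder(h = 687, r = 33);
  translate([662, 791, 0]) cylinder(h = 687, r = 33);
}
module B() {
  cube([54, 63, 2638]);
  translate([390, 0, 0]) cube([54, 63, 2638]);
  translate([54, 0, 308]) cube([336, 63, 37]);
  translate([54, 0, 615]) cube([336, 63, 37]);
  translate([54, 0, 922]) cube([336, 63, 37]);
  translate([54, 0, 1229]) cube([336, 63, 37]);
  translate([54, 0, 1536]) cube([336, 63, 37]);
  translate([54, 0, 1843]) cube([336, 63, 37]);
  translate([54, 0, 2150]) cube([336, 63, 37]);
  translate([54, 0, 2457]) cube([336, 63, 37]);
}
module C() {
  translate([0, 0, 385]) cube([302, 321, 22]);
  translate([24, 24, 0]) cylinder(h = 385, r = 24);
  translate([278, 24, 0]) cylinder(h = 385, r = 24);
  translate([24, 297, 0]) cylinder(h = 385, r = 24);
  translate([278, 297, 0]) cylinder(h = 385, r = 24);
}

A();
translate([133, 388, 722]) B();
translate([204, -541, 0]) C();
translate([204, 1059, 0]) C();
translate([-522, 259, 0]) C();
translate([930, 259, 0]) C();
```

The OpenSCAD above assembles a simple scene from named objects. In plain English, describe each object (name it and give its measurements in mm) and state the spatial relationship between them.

A is a table: top 710 mm (x) × 839 mm (y), 35 mm thick, upper face at z = 722 mm, on four round legs of 66 mm diameter, each leg's bounding box inset 15 mm from the nearest pair of top edges, running from z = 0 to the bottom of the top.

B is a wooden ladder with two side rails of 54×63 mm section and 2638 mm height, set 444 mm apart overall. Between them run 8 rectangular rungs (63 mm deep, 37 mm thick), front faces flush with the rails' −y face. The bottom of the first rung is 308 mm above the floor and each subsequent rung is 307 mm higher than the one below.

C is a simple wooden stool: a rectangular seat 302 mm (x) by 321 mm (y), 22 mm thick, top face at z = 407 mm, on four round legs, each 48 mm in diameter. The legs rest on z = 0, each leg's axis is inset half a diameter from the nearest pair of seat edges (so the leg's bounding box is flush with the corner).

The ladder is on top of the table, centred. Four stools sit around the table at the −y, +y, −x, +x sides.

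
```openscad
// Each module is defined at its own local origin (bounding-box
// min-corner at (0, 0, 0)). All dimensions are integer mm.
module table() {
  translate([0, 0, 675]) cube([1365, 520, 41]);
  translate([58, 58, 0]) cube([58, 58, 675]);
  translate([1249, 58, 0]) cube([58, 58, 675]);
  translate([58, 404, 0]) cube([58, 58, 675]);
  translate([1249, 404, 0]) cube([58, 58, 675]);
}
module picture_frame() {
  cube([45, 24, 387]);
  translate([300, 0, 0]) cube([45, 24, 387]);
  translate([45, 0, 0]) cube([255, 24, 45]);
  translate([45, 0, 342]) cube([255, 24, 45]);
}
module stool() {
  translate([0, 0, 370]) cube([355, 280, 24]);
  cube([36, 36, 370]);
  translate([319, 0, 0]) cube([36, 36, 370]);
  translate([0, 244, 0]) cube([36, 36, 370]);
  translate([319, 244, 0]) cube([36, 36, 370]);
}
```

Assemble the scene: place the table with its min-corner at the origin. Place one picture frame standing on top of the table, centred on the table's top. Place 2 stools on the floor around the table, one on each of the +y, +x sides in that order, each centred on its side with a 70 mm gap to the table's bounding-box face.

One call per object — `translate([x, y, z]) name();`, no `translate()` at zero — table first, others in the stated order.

table();
translate([510, 248, 716]) picture_frame();
translate([505, 590, 0]) stool();
translate([1435, 120, 0]) stool();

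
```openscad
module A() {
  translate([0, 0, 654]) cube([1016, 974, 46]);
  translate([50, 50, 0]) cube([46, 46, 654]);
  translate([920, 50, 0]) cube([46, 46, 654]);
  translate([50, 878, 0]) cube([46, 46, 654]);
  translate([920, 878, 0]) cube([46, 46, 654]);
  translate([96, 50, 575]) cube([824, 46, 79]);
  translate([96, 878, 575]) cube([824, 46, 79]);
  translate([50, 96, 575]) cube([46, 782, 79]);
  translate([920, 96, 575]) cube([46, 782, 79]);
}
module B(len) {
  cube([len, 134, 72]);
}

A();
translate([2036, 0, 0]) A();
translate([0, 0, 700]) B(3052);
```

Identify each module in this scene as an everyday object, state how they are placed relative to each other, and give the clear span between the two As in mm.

A is a table. B is a beam. A beam spans the tops of two tables. The clear span between the two tables is 1020 mm.

Second table starts at x = 2036; first ends at x = 1016; clear span = 2036 − 1016 = 1020 mm.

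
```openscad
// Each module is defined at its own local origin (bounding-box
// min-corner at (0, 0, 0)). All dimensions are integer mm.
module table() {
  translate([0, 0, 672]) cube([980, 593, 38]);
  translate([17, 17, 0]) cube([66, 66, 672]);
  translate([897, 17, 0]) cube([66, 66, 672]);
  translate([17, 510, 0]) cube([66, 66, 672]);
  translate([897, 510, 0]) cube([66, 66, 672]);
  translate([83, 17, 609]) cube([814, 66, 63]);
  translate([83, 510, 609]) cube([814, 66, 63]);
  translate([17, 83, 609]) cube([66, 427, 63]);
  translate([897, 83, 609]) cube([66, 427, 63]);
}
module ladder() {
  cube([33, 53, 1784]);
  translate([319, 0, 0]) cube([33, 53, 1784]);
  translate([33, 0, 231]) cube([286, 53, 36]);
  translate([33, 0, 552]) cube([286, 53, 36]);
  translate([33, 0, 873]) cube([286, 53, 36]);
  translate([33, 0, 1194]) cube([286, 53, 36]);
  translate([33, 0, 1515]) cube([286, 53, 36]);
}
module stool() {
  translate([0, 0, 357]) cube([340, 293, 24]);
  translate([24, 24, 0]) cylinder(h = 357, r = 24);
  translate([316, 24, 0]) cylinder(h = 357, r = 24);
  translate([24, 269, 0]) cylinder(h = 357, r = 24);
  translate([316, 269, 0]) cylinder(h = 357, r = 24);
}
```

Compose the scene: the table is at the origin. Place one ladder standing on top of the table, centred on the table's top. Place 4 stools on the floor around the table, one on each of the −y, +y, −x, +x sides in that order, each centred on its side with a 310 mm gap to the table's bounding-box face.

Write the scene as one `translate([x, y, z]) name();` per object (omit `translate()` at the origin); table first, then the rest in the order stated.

table();
translate([314, 270, 710]) ladder();
translate([320, -603, 0]) stool();
translate([320, 903, 0]) stool();
translate([-650, 150, 0]) stool();
translate([1290, 150, 0]) stool();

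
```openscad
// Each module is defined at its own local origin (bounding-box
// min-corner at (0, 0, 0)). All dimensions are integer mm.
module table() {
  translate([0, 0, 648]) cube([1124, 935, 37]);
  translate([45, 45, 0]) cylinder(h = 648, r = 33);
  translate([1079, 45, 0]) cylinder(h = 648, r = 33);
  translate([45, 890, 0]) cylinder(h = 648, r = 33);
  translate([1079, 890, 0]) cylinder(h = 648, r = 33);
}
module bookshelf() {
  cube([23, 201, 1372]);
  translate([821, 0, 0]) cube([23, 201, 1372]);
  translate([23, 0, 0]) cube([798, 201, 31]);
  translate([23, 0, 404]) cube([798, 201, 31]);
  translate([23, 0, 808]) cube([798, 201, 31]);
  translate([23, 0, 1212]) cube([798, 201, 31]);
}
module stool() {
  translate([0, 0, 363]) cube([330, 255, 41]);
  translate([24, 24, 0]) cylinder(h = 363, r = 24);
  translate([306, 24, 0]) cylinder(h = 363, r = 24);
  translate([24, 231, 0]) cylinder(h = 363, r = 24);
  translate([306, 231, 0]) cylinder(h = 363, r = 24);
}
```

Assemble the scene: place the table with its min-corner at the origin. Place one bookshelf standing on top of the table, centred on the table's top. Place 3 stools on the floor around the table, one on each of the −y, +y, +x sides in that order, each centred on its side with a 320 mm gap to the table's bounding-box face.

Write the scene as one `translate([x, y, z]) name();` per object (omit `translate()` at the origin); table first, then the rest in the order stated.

table();
translate([140, 367, 685]) bookshelf();
translate([397, -575, 0]) stool();
translate([397, 1255, 0]) stool();
translate([1444, 340, 0]) stool();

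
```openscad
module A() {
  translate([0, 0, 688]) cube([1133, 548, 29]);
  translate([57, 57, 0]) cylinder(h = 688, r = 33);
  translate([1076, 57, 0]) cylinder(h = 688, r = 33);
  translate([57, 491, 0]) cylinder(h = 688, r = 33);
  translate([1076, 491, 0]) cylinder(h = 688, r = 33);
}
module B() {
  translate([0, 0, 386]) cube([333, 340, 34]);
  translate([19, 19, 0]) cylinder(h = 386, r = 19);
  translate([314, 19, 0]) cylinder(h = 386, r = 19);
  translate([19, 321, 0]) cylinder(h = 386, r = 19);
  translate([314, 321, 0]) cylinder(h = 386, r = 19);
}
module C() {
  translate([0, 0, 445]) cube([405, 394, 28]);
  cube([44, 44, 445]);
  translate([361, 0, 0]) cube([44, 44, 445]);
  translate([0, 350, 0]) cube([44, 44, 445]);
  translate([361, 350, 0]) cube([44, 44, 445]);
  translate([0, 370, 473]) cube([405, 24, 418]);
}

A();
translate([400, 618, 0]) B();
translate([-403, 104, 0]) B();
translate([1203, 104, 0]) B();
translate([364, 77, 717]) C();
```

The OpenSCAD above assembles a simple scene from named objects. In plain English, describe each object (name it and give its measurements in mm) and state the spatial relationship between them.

A is a table: top 1133 mm (x) × 548 mm (y), 29 mm thick, upper face at z = 717 mm, on four round legs of 66 mm diameter, each leg's bounding box inset 24 mm from the nearest pair of top edges, running from z = 0 to the bottom of the top.

B is a four-legged stool. The seat is a 333×340×34 mm slab whose top surface is at z = 420 mm; four round legs, each 38 mm in diameter, run from the floor (z = 0) to the underside of the seat, each leg's axis is inset half a diameter from the nearest pair of seat edges (so the leg's bounding box is flush with the corner).

C is a chair. The seat is a 405×394×28 mm slab with its top at z = 473 mm, on four 44×44 mm corner legs (flush with the seat edges, standing on z = 0). A flat backrest 24 mm thick, 418 mm tall, spans the full seat width and rises from the seat top along its +y edge, rear face flush with the rear of the seat.

Three stools sit around the table at the +y, −x, +x sides. The chair is on top of the table, centred.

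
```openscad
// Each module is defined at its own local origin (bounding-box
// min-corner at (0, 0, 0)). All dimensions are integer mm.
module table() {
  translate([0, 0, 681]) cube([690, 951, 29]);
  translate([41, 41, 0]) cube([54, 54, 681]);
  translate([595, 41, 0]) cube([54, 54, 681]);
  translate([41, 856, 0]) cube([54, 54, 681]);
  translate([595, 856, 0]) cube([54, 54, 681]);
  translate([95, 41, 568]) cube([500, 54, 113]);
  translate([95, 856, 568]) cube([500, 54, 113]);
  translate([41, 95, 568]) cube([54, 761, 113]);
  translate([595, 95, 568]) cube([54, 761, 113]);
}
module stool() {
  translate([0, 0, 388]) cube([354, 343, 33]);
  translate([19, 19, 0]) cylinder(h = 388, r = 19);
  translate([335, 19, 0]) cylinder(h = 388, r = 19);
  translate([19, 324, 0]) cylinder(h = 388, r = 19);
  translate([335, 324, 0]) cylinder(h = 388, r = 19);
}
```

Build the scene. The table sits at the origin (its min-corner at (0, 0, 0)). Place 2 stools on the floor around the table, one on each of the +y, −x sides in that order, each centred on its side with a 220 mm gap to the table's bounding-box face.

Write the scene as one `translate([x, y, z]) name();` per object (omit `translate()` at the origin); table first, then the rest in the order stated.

table();
translate([168, 1171, 0]) stool();
translate([-574, 304, 0]) stool();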